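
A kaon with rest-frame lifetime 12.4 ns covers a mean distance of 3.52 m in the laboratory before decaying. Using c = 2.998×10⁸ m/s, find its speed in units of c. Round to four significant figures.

0.6876c

Lab distance = (lab lifetime)·v = γτ·βc, so βγ = d/(cτ) = 3.520/(2.998×10⁸ × 1.240×10^-8) = 0.94687.
With βγ = 0.94687: γ² = 1 + (βγ)² = 1.896563, and β = (βγ)/γ = 0.94687/1.37716 = 0.6876.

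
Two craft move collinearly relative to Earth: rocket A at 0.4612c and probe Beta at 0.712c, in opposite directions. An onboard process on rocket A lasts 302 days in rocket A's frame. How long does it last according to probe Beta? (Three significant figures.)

644 days

The velocity of rocket A relative to probe Beta is (0.4612 + 0.712)c / (1 + 0.4612×0.712) = 0.88318c; relative speed 0.88318c.
At |u| = 0.88318c, γ = (1 − 0.780007)^(−1/2) = 2.132.
The clock on rocket A records proper time, so probe Beta measures Δt = γΔτ = 2.132 × 302 = 644 days.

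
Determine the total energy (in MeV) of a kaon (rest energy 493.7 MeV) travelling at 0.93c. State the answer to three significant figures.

1340 MeV

With β = 0.93, γ = 1/√(1 − 0.93²) = 1/√0.1351 = 2.7206.
Total energy: E = γmc² = 2.7206 × 493.7 MeV = 1340 MeV.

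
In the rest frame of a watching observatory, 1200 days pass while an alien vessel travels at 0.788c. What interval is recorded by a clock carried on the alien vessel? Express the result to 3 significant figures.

γ = 1/√(1 − β²) = 1/√(1 − 0.620944) = 1/√0.379056 = 1/0.615675 = 1.6242.
The moving clock records proper time: Δτ = Δt/γ = 1200/1.6242 = 739 days.

739 days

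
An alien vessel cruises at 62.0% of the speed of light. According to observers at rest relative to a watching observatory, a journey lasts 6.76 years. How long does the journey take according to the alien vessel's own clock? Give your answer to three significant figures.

5.30 years

β² = 0.3844, so γ = 1/√0.6156 = 1.2745.
The moving clock records proper time: Δτ = Δt/γ = 6.76/1.2745 = 5.30 years.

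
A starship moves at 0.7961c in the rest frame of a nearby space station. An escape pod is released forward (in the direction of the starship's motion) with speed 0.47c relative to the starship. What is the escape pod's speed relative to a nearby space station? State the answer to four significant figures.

0.9214c

Relativistic velocity addition: u = (u' + v)/(1 + u'v/c²), with u' = 0.47c and v = 0.7961c.
Numerator: 0.47 + 0.7961 = 1.2661. Denominator: 1 + (0.47)(0.7961) = 1.374167.
u = 1.2661/1.374167 = 0.92136, so the speed is 0.9214c.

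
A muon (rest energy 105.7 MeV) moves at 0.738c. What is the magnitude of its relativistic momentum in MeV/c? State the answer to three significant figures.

116 MeV/c

With β = 0.738, γ = 1/√(1 − 0.738²) = 1/√0.455356 = 1.4819.
Momentum: p = γβ·mc = 1.4819 × 0.738 × 105.7 MeV/c = 116 MeV/c.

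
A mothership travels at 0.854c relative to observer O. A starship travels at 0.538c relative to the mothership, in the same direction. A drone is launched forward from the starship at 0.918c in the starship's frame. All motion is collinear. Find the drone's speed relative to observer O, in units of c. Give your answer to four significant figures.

0.9980c

First combine the drone and starship (S''→S'): u₁ = (0.918 + 0.538)/(1 + 0.918×0.538) = 1.456/1.493884 = 0.97464.
Then combine with the mothership (S'→S): u = (0.97464 + 0.854)/(1 + 0.97464×0.854) = 1.82864/1.83234256 = 0.99798.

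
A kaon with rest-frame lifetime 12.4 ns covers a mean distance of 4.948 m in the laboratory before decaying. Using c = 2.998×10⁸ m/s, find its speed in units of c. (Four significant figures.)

Let x = d/(cτ) = 4.948 m / (2.998×10⁸ m/s × 1.240×10^-8 s) = 1.331. Since d = βγcτ, x = βγ = β/√(1−β²).
Solving: β² = x²/(1+x²) = 1.77156/2.77156 = 0.639192, so β = 0.7995.

0.7995c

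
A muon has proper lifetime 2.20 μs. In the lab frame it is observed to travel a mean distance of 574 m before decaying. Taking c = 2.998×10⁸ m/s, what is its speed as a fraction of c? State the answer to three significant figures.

0.656c

Lab distance = (lab lifetime)·v = γτ·βc, so βγ = d/(cτ) = 574.0/(2.998×10⁸ × 2.200×10^-6) = 0.87028.
With βγ = 0.87028: γ² = 1 + (βγ)² = 1.757387, and β = (βγ)/γ = 0.87028/1.32566 = 0.656.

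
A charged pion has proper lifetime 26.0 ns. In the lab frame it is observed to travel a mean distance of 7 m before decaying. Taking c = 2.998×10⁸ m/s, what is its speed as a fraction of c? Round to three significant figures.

0.668c

d = βγcτ ⇒ βγ = d/(cτ) = 7.000 m / (7.7948 m) = 0.89803.
β = (βγ)/√(1+(βγ)²) = 0.89803/√1.806458 = 0.668.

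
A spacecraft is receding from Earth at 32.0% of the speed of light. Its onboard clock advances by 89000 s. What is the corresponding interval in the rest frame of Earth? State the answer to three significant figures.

93900 s

γ = 1/√(1 − β²) = 1/√(1 − 0.1024) = 1/√0.8976 = 1/0.947418 = 1.0555.
Time dilation: Δt = γ·Δτ = 1.0555 × 89000 = 93900 s.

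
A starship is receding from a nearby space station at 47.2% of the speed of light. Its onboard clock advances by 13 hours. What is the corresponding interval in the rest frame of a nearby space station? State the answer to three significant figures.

14.7 hours

β² = 0.222784, so γ = 1/√0.777216 = 1.1343.
The onboard clock measures proper time, so the interval in the rest frame of a nearby space station is dilated: Δt = γ·Δτ = 1.1343 × 13 hours = 14.7 hours.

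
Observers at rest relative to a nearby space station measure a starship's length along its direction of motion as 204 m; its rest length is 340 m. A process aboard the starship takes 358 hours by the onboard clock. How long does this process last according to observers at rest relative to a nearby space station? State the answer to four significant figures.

596.7 hours

From L = L₀/γ: γ = 340/204 = 1.66667.
Δt = γΔτ = 1.66667 × 358 = 596.7 hours.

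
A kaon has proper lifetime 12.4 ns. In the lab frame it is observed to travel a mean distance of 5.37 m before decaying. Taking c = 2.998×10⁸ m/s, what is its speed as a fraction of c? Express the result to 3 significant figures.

d = βγcτ ⇒ βγ = d/(cτ) = 5.370 m / (3.71752 m) = 1.4445.
β = (βγ)/√(1+(βγ)²) = 1.4445/√3.08658 = 0.822.

0.822c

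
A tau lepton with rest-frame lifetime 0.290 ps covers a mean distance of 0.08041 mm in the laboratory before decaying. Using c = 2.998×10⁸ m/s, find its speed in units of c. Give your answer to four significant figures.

0.6790c

d = βγcτ ⇒ βγ = d/(cτ) = 8.041×10^-5 m / (8.6942×10^-5 m) = 0.92487.
β = (βγ)/√(1+(βγ)²) = 0.92487/√1.855385 = 0.6790.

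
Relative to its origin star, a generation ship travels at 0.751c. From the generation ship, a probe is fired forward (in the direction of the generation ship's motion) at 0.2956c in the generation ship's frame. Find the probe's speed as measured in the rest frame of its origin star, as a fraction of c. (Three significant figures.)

In units of c, u = (u' + v)/(1 + u'v) with u' = 0.2956 and v = 0.751.
Numerator: 0.2956 + 0.751 = 1.0466. Denominator: 1 + (0.2956)(0.751) = 1.2219956.
u = 1.0466/1.2219956 = 0.85647, so the speed is 0.856c.

0.856c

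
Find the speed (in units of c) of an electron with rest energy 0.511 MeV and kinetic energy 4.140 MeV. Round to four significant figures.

0.9939c

K = (γ−1)mc², so γ = 1 + 4.140/0.511 = 9.1018.
Then v/c = √(1 − γ⁻²) = √(1 − 0.0120711) = √0.9879289 = 0.9939.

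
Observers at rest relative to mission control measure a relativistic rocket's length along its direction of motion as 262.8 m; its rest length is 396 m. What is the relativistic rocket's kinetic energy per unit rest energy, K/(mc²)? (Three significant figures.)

From L = L₀/γ: γ = 396/262.8 = 1.50685.
Since K = (γ−1)mc², K/(mc²) = 1.50685 − 1 = 0.507.

0.507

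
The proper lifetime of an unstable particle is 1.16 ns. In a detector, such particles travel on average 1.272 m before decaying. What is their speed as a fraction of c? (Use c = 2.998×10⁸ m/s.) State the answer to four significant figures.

Lab distance = (lab lifetime)·v = γτ·βc, so βγ = d/(cτ) = 1.272/(2.998×10⁸ × 1.160×10^-9) = 3.6576.
With βγ = 3.6576: γ² = 1 + (βγ)² = 14.378, and β = (βγ)/γ = 3.6576/3.79183 = 0.9646.

0.9646c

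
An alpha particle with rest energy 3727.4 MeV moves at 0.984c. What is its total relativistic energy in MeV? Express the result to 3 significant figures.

20900 MeV

With β = 0.984, γ = 1/√(1 − 0.984²) = 1/√0.031744 = 5.6127.
Total energy: E = γmc² = 5.6127 × 3727.4 MeV = 20900 MeV.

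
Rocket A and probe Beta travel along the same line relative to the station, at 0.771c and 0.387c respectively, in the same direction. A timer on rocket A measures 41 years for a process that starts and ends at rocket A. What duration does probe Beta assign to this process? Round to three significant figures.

49.0 years

The velocity of rocket A relative to probe Beta is (0.771 − 0.387)c / (1 − 0.771×0.387) = 0.5473c; relative speed 0.5473c.
At |u| = 0.5473c, γ = (1 − 0.299537)^(−1/2) = 1.1948.
Rocket A's interval is proper; time dilation gives Δt_B = γΔτ = 1.1948 × 41 years = 49.0 years.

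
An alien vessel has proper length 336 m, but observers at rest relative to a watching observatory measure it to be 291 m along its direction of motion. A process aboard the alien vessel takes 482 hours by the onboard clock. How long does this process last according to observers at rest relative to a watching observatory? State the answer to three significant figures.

557 hours

γ = L₀/L = 336/291 = 1.15464.
The same γ dilates the second interval: 1.15464 × 482 hours = 557 hours.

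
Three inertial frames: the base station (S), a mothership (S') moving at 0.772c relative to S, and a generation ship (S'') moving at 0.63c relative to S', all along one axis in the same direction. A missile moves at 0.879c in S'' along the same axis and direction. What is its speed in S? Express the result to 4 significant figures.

Compose velocities in two stages. Stage 1 (into S'): u₁ = (0.879+0.63)/(1+0.879×0.63) = 0.97119.
Stage 2 (into S): u = (0.97119+0.772)/(1+0.97119×0.772) = 0.99625, so the speed is 0.9962c.

0.9962c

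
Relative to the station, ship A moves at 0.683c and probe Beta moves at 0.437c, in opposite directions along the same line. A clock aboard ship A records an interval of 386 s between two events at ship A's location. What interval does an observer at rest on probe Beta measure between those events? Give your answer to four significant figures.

762.9 s

Speed of ship A in probe Beta's frame: u = (v_A + v_B)/(1 + v_A v_B/c²) = (0.683 + 0.437)/(1 + 0.683×0.437) = 1.12/1.298471 = 0.86255; |u| = 0.86255c.
At |u| = 0.86255c, γ = (1 − 0.743993)^(−1/2) = 1.9764.
The clock on ship A records proper time, so probe Beta measures Δt = γΔτ = 1.9764 × 386 = 762.9 s.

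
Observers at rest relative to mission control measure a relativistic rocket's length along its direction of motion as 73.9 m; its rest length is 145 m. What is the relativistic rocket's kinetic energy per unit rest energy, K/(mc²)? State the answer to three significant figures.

From L = L₀/γ: γ = 145/73.9 = 1.96211.
Since K = (γ−1)mc², K/(mc²) = 1.96211 − 1 = 0.962.

0.962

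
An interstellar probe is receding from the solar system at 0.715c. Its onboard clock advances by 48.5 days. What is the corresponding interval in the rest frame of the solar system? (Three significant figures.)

69.4 days

γ = 1/√(1 − β²) = 1/√(1 − 0.511225) = 1/√0.488775 = 1/0.699124 = 1.4304.
Time dilation: Δt = γ·Δτ = 1.4304 × 48.5 = 69.4 days.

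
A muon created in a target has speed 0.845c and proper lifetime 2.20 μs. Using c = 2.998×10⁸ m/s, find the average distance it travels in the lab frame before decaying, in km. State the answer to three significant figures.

1.04 km

γ = 1/√(1 − β²) = 1/√(1 − 0.714025) = 1/√0.285975 = 1/0.534766 = 1.87.
Lab-frame lifetime: Δt = γτ = 1.87 × 2.20 μs = 4.114 μs.
Distance: d = vΔt = 0.845 × 2.998×10⁸ m/s × 4.1140×10^-6 s = 1040 m = 1.04 km.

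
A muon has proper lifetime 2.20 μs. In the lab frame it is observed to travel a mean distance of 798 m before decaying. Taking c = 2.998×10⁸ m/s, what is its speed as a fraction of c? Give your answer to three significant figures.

0.771c

Lab distance = (lab lifetime)·v = γτ·βc, so βγ = d/(cτ) = 798.0/(2.998×10⁸ × 2.200×10^-6) = 1.2099.
With βγ = 1.2099: γ² = 1 + (βγ)² = 2.46386, and β = (βγ)/γ = 1.2099/1.56967 = 0.771.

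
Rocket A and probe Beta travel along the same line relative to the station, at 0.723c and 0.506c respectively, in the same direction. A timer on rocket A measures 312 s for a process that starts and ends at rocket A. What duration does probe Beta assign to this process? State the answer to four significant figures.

332.0 s

The velocity of rocket A relative to probe Beta is (0.723 − 0.506)c / (1 − 0.723×0.506) = 0.34218c; relative speed 0.34218c.
At |u| = 0.34218c, γ = (1 − 0.117087)^(−1/2) = 1.0642.
The clock on rocket A records proper time, so probe Beta measures Δt = γΔτ = 1.0642 × 312 = 332.0 s.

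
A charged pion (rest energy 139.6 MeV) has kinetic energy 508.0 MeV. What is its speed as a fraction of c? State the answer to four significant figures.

K = (γ−1)mc², so γ = 1 + 508.0/139.6 = 4.639.
Then v/c = √(1 − γ⁻²) = √(1 − 0.0464677) = √0.9535323 = 0.9765.

0.9765c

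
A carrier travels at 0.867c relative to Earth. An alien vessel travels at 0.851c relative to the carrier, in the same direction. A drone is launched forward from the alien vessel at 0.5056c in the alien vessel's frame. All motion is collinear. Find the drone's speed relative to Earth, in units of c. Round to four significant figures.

0.9962c

Apply u = (u'+v)/(1+u'v) twice. Drone in the carrier frame: (0.5056+0.851)/(1+0.5056·0.851) = 1.3566/1.4302656 = 0.9485c.
That velocity, transformed to the rest frame of Earth: (0.9485+0.867)/(1+0.9485·0.867) = 1.8155/1.8223495 = 0.99624c.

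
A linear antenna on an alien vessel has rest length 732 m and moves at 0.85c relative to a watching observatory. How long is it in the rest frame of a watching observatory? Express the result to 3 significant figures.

386 m

β² = 0.7225, so γ = 1/√0.2775 = 1.8983.
Along the direction of motion the measured length is L₀/γ = 732/1.8983 = 386 m.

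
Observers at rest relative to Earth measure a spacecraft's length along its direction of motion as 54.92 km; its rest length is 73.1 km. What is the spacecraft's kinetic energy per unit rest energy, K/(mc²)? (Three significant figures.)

From L = L₀/γ: γ = 73.1/54.92 = 1.33103.
Since K = (γ−1)mc², K/(mc²) = 1.33103 − 1 = 0.331.

0.331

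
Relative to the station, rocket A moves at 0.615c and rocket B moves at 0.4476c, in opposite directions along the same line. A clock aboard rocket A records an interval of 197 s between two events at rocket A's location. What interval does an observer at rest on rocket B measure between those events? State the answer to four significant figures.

356.3 s

Speed of rocket A in rocket B's frame: u = (v_A + v_B)/(1 + v_A v_B/c²) = (0.615 + 0.4476)/(1 + 0.615×0.4476) = 1.0626/1.275274 = 0.83323; |u| = 0.83323c.
γ for this relative speed: γ = 1/√(1 − 0.694272) = 1.8086.
Rocket A's interval is proper; time dilation gives Δt_B = γΔτ = 1.8086 × 197 s = 356.3 s.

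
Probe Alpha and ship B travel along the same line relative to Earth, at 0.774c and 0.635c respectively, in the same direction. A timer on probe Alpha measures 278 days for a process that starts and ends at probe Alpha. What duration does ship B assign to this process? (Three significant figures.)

The velocity of probe Alpha relative to ship B is (0.774 − 0.635)c / (1 − 0.774×0.635) = 0.27335c; relative speed 0.27335c.
At |u| = 0.27335c, γ = (1 − 0.0747202)^(−1/2) = 1.0396.
The clock on probe Alpha records proper time, so ship B measures Δt = γΔτ = 1.0396 × 278 = 289 days.

289 days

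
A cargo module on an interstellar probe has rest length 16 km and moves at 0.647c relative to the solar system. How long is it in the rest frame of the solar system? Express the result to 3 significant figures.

β² = 0.418609, so γ = 1/√0.581391 = 1.3115.
Along the direction of motion the measured length is L₀/γ = 16/1.3115 = 12.2 km.

12.2 km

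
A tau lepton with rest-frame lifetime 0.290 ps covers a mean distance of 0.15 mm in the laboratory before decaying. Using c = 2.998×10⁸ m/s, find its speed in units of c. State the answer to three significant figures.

Let x = d/(cτ) = 1.500×10^-4 m / (2.998×10⁸ m/s × 2.900×10^-13 s) = 1.7253. Since d = βγcτ, x = βγ = β/√(1−β²).
Solving: β² = x²/(1+x²) = 2.97666/3.97666 = 0.748533, so β = 0.865.

0.865c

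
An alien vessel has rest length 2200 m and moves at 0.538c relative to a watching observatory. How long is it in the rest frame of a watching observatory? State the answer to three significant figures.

With β = 0.538, γ = 1/√(1 − 0.538²) = 1/√0.710556 = 1.1863.
Along the direction of motion the measured length is L₀/γ = 2200/1.1863 = 1850 m.

1850 m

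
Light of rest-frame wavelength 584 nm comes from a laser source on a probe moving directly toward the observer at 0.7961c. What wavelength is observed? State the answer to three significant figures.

Relativistic Doppler for wavelength: λ_obs = λ_src · √((1−β)/(1+β)).
With β = 0.7961: factor = √(0.2039/1.7961) = 0.33693.
λ_obs = 584 × 0.33693 = 197 nm.

197 nm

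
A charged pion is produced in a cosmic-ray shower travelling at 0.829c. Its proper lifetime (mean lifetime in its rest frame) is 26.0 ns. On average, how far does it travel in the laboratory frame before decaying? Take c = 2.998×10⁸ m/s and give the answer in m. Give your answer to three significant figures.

11.6 m

γ = 1/√(1 − β²) = 1/√(1 − 0.687241) = 1/√0.312759 = 1/0.559249 = 1.7881.
Lab-frame lifetime: Δt = γτ = 1.7881 × 26.0 ns = 46.491 ns.
Distance: d = vΔt = 0.829 × 2.998×10⁸ m/s × 4.6491×10^-8 s = 11.6 m.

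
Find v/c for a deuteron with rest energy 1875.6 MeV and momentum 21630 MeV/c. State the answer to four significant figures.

0.9963

βγ = pc/(mc²) = 21630/1875.6 = 11.532.
Since γ² = 1 + (βγ)² = 133.987, γ = √133.987 = 11.5753, and β = (βγ)/γ = 11.532/11.5753 = 0.9963.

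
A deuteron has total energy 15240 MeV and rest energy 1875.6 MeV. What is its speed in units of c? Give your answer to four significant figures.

Total energy E = γmc² gives γ = 15240/1875.6 = 8.1254.
Hence β = √(1 − 1/γ²) = √(1 − 0.0151464) = √0.9848536 = 0.9924.

0.9924c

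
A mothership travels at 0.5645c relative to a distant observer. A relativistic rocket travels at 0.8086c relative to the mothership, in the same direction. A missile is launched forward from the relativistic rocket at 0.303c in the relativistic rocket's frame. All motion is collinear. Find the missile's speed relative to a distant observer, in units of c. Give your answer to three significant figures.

0.969c

Apply u = (u'+v)/(1+u'v) twice. Missile in the mothership frame: (0.303+0.8086)/(1+0.303·0.8086) = 1.1116/1.2450058 = 0.89285c.
That velocity, transformed to the rest frame of a distant observer: (0.89285+0.5645)/(1+0.89285·0.5645) = 1.45735/1.504013825 = 0.96897c.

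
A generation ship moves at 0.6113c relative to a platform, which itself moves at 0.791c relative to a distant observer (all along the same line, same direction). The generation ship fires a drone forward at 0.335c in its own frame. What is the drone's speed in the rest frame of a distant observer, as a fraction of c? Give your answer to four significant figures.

0.9723c

First combine the drone and generation ship (S''→S'): u₁ = (0.335 + 0.6113)/(1 + 0.335×0.6113) = 0.9463/1.2047855 = 0.78545.
Then combine with the platform (S'→S): u = (0.78545 + 0.791)/(1 + 0.78545×0.791) = 1.57645/1.62129095 = 0.97234.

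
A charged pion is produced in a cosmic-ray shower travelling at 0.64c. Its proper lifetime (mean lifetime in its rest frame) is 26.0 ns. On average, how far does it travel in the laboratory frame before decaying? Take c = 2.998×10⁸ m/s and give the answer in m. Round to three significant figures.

With β = 0.64, γ = 1/√(1 − 0.64²) = 1/√0.5904 = 1.3014.
Lab-frame lifetime: Δt = γτ = 1.3014 × 26.0 ns = 33.836 ns.
Distance: d = vΔt = 0.64 × 2.998×10⁸ m/s × 3.3836×10^-8 s = 6.49 m.

6.49 m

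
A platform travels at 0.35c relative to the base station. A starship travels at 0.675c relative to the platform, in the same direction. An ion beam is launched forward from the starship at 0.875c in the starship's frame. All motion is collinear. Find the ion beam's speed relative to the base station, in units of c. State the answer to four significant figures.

Apply u = (u'+v)/(1+u'v) twice. Ion beam in the platform frame: (0.875+0.675)/(1+0.875·0.675) = 1.55/1.590625 = 0.97446c.
That velocity, transformed to the rest frame of the base station: (0.97446+0.35)/(1+0.97446·0.35) = 1.32446/1.341061 = 0.98762c.

0.9876c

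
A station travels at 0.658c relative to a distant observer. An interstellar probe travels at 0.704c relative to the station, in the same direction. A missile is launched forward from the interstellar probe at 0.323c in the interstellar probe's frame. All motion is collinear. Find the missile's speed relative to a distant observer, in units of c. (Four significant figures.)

Compose velocities in two stages. Stage 1 (into S'): u₁ = (0.323+0.704)/(1+0.323×0.704) = 0.83673.
Stage 2 (into S): u = (0.83673+0.658)/(1+0.83673×0.658) = 0.96399, so the speed is 0.9640c.

0.9640c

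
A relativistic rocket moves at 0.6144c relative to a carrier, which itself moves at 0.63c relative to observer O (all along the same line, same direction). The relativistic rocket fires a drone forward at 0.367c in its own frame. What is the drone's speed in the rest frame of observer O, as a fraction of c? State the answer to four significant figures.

0.9510c

Apply u = (u'+v)/(1+u'v) twice. Drone in the carrier frame: (0.367+0.6144)/(1+0.367·0.6144) = 0.9814/1.2254848 = 0.80083c.
That velocity, transformed to the rest frame of observer O: (0.80083+0.63)/(1+0.80083·0.63) = 1.43083/1.5045229 = 0.95102c.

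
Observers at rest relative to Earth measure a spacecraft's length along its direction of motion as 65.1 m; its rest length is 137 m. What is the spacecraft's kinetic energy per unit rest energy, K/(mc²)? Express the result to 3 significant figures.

1.10

Length contraction gives γ = L₀/L = 137/65.1 = 2.10445.
K/(mc²) = γ − 1 = 2.10445 − 1 = 1.10.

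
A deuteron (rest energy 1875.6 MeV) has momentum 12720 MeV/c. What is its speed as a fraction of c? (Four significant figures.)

pc/(mc²) = 12720/1875.6 = 6.7818 = βγ = β/√(1−β²).
So β² = x²/(1 + x²) with x = 6.7818: x² = 45.9928, β² = 45.9928/46.9928 = 0.97872, β = 0.9893.

0.9893c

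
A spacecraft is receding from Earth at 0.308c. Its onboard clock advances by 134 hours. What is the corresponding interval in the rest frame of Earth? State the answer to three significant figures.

141 hours

γ = 1/√(1 − β²) = 1/√(1 − 0.094864) = 1/√0.905136 = 1/0.951386 = 1.0511.
The onboard clock measures proper time, so the interval in the rest frame of Earth is dilated: Δt = γ·Δτ = 1.0511 × 134 hours = 141 hours.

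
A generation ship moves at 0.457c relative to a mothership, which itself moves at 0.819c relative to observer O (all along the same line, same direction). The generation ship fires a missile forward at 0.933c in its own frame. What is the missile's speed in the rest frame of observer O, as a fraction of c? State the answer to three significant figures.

First combine the missile and generation ship (S''→S'): u₁ = (0.933 + 0.457)/(1 + 0.933×0.457) = 1.39/1.426381 = 0.97449.
Then combine with the mothership (S'→S): u = (0.97449 + 0.819)/(1 + 0.97449×0.819) = 1.79349/1.79810731 = 0.99743.

0.997c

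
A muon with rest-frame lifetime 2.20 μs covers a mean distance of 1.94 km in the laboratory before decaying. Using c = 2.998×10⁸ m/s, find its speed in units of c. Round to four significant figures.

Lab distance = (lab lifetime)·v = γτ·βc, so βγ = d/(cτ) = 1940/(2.998×10⁸ × 2.200×10^-6) = 2.9414.
With βγ = 2.9414: γ² = 1 + (βγ)² = 9.65183, and β = (βγ)/γ = 2.9414/3.10674 = 0.9468.

0.9468c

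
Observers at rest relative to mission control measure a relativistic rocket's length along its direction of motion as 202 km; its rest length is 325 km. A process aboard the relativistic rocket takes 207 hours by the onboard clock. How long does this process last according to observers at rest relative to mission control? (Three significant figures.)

333 hours

Length contraction gives γ = L₀/L = 325/202 = 1.60891.
The same γ dilates the second interval: 1.60891 × 207 hours = 333 hours.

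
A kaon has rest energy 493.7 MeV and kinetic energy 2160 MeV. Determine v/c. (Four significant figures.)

0.9825

K = (γ−1)mc², so γ = 1 + 2160/493.7 = 5.3751.
Then v/c = √(1 − γ⁻²) = √(1 − 0.034612) = √0.965388 = 0.9825.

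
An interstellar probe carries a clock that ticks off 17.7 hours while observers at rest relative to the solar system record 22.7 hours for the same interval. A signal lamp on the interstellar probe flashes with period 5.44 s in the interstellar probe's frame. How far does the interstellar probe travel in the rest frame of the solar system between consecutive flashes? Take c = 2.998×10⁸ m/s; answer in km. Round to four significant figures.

The time-dilation ratio gives γ = 22.7/17.7 = 1.28249.
β = √(1 − 1/γ²) = 0.62611. Lab-frame period = γτ = 1.28249×5.44 s = 6.9767 s. Distance = βc × γτ = 0.62611 × 2.998×10⁸ m/s × 6.9767 s = 1.3096×10^9 m = 1.310×10^6 km.

1.310×10^6 km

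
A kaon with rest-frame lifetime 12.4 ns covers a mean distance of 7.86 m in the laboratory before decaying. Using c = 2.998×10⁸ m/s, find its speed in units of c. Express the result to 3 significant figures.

0.904c

d = βγcτ ⇒ βγ = d/(cτ) = 7.860 m / (3.71752 m) = 2.1143.
β = (βγ)/√(1+(βγ)²) = 2.1143/√5.47026 = 0.904.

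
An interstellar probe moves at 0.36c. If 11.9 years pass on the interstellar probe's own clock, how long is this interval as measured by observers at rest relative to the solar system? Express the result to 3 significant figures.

12.8 years

γ = 1/√(1 − β²) = 1/√(1 − 0.1296) = 1/√0.8704 = 1/0.932952 = 1.0719.
Time dilation: Δt = γ·Δτ = 1.0719 × 11.9 = 12.8 years.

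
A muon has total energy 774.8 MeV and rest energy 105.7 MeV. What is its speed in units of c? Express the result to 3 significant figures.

γ = E/(mc²) = 774.8/105.7 = 7.3302.
β = √(1 − 1/γ²) = √(1 − 0.0186109) = √0.9813891 = 0.991.

0.991c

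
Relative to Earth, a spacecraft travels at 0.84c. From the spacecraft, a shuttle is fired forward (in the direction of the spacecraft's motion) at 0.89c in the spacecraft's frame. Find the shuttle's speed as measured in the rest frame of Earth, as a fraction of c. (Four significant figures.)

0.9899c

Relativistic velocity addition: u = (u' + v)/(1 + u'v/c²), with u' = 0.89c and v = 0.84c.
Numerator: 0.89 + 0.84 = 1.73. Denominator: 1 + (0.89)(0.84) = 1.7476.
u = 1.73/1.7476 = 0.98993, so the speed is 0.9899c.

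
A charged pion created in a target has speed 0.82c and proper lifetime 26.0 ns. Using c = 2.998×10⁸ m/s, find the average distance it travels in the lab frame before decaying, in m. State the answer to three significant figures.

With β = 0.82, γ = 1/√(1 − 0.82²) = 1/√0.3276 = 1.7471.
Lab-frame lifetime: Δt = γτ = 1.7471 × 26.0 ns = 45.425 ns.
Distance: d = vΔt = 0.82 × 2.998×10⁸ m/s × 4.5425×10^-8 s = 11.2 m.

11.2 m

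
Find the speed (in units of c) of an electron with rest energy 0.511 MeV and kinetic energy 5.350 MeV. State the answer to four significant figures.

γ = 1 + K/(mc²) = 1 + 5.350/0.511 = 11.47.
β = √(1 − 1/γ²) = √(1 − 0.00760104) = √0.99239896 = 0.9962.

0.9962c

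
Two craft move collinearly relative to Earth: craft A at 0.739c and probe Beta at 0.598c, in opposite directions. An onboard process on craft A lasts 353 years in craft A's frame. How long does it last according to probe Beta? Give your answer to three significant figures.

943 years

Transform craft A's velocity into probe Beta's frame: (0.739 + 0.598)/(1 + 0.739·0.598) = 1.337/1.441922, so the relative speed is 0.92723c.
At |u| = 0.92723c, γ = (1 − 0.859755)^(−1/2) = 2.6703.
Craft A's interval is proper; time dilation gives Δt_B = γΔτ = 2.6703 × 353 years = 943 years.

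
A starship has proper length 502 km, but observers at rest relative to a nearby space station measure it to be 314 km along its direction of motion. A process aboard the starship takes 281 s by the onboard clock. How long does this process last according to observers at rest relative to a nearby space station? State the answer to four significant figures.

γ = L₀/L = 502/314 = 1.59873.
Δt = γΔτ = 1.59873 × 281 = 449.2 s.

449.2 s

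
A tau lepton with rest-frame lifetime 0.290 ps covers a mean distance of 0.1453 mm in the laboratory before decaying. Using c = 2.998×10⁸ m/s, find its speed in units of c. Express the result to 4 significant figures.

0.8581c

d = βγcτ ⇒ βγ = d/(cτ) = 1.453×10^-4 m / (8.6942×10^-5 m) = 1.6712.
β = (βγ)/√(1+(βγ)²) = 1.6712/√3.79291 = 0.8581.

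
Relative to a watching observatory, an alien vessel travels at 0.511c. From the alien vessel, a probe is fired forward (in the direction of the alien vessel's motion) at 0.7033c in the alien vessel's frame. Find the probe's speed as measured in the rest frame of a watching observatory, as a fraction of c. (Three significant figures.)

0.893c

Relativistic velocity addition: u = (u' + v)/(1 + u'v/c²), with u' = 0.7033c and v = 0.511c.
Numerator: 0.7033 + 0.511 = 1.2143. Denominator: 1 + (0.7033)(0.511) = 1.3593863.
u = 1.2143/1.3593863 = 0.89327, so the speed is 0.893c.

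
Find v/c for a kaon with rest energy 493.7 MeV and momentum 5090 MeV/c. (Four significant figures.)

βγ = pc/(mc²) = 5090/493.7 = 10.31.
Since γ² = 1 + (βγ)² = 107.296, γ = √107.296 = 10.3584, and β = (βγ)/γ = 10.31/10.3584 = 0.9953.

0.9953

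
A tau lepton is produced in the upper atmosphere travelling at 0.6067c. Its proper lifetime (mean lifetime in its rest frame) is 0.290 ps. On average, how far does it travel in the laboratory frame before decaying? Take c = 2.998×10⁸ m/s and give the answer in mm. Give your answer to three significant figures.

0.0664 mm

With β = 0.6067, γ = 1/√(1 − 0.6067²) = 1/√0.63191511 = 1.258.
Lab-frame lifetime: Δt = γτ = 1.258 × 0.290 ps = 0.36482 ps.
Distance: d = vΔt = 0.6067 × 2.998×10⁸ m/s × 3.6482×10^-13 s = 6.64×10^-5 m = 0.0664 mm.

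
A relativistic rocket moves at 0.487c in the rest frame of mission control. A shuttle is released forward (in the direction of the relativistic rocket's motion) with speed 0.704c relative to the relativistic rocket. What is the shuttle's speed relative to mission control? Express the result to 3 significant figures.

0.887c

Relativistic velocity addition: u = (u' + v)/(1 + u'v/c²), with u' = 0.704c and v = 0.487c.
Numerator: 0.704 + 0.487 = 1.191. Denominator: 1 + (0.704)(0.487) = 1.342848.
u = 1.191/1.342848 = 0.88692, so the speed is 0.887c.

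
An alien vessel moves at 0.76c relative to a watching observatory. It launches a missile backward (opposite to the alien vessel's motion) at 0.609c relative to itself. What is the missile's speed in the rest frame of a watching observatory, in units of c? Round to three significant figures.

Relativistic velocity addition: u = (u' + v)/(1 + u'v/c²), with u' = −0.609c and v = 0.76c.
Numerator: −0.609 + 0.76 = 0.151. Denominator: 1 + (−0.609)(0.76) = 0.53716.
u = 0.151/0.53716 = 0.28111, so the speed is 0.281c.

0.281c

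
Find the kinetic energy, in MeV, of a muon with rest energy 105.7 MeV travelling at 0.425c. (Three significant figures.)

11.1 MeV

β² = 0.180625, so γ = 1/√0.819375 = 1.10474.
Kinetic energy: K = (γ − 1)mc² = (1.10474 − 1) × 105.7 MeV = 0.10474 × 105.7 = 11.1 MeV.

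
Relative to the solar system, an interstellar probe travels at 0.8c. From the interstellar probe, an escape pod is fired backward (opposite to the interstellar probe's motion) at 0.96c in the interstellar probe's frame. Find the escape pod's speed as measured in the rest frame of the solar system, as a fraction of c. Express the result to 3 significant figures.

In units of c, u = (u' + v)/(1 + u'v) with u' = −0.96 and v = 0.8.
Numerator: −0.96 + 0.8 = −0.16. Denominator: 1 + (−0.96)(0.8) = 0.232.
u = −0.16/0.232 = −0.68966, so the speed is 0.690c.

0.690c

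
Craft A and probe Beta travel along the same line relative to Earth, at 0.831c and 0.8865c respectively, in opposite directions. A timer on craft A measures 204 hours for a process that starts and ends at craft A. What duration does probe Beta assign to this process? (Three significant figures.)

1380 hours

The velocity of craft A relative to probe Beta is (0.831 + 0.8865)c / (1 + 0.831×0.8865) = 0.98896c; relative speed 0.98896c.
γ for this relative speed: γ = 1/√(1 − 0.978042) = 6.7484.
Craft A's interval is proper; time dilation gives Δt_B = γΔτ = 6.7484 × 204 hours = 1380 hours.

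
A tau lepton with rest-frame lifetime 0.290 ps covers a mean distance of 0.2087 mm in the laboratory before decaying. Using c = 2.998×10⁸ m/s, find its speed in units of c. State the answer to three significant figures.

d = βγcτ ⇒ βγ = d/(cτ) = 2.087×10^-4 m / (8.6942×10^-5 m) = 2.4005.
β = (βγ)/√(1+(βγ)²) = 2.4005/√6.7624 = 0.923.

0.923c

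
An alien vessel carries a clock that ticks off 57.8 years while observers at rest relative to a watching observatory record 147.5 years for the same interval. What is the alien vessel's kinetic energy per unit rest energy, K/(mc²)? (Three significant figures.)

γ = Δt/Δτ = 147.5/57.8 = 2.5519.
K/(mc²) = γ − 1 = 2.5519 − 1 = 1.55.

1.55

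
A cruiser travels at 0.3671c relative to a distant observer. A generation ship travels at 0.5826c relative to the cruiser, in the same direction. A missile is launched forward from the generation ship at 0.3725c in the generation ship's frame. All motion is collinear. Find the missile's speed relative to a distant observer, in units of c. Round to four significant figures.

0.8943c

Apply u = (u'+v)/(1+u'v) twice. Missile in the cruiser frame: (0.3725+0.5826)/(1+0.3725·0.5826) = 0.9551/1.2170185 = 0.78479c.
That velocity, transformed to the rest frame of a distant observer: (0.78479+0.3671)/(1+0.78479·0.3671) = 1.15189/1.288096409 = 0.89426c.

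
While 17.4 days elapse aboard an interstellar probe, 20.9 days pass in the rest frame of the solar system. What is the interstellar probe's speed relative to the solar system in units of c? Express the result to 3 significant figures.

γ = Δt/Δτ = 20.9/17.4 = 1.2011.
β = √(1 − 1/γ²) = √(1 − 0.693173) = √0.306827 = 0.554.

0.554c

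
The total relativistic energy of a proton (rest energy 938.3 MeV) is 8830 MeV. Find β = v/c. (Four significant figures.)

γ = E/(mc²) = 8830/938.3 = 9.4106.
β = √(1 − 1/γ²) = √(1 − 0.0112919) = √0.9887081 = 0.9943.

0.9943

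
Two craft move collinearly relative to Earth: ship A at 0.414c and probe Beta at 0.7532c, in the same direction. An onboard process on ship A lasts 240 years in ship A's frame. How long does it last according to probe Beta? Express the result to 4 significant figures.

The velocity of ship A relative to probe Beta is (0.414 − 0.7532)c / (1 − 0.414×0.7532) = −0.4929c; relative speed 0.4929c.
At |u| = 0.4929c, γ = (1 − 0.24295)^(−1/2) = 1.1493.
Ship A's interval is proper; time dilation gives Δt_B = γΔτ = 1.1493 × 240 years = 275.8 years.

275.8 years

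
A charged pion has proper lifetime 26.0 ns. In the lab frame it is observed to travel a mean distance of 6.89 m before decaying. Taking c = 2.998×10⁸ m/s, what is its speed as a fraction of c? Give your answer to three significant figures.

0.662c

Let x = d/(cτ) = 6.890 m / (2.998×10⁸ m/s × 2.600×10^-8 s) = 0.88392. Since d = βγcτ, x = βγ = β/√(1−β²).
Solving: β² = x²/(1+x²) = 0.781315/1.781315 = 0.438617, so β = 0.662.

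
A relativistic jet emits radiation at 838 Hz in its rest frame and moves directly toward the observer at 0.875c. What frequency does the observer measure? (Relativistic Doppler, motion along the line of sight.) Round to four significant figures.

3246 Hz

Relativistic Doppler (source moving toward): f_obs = f_src · √((1+β)/(1−β)).
With β = 0.875: factor = √(1.875/0.125) = 3.873.
f_obs = 838 × 3.873 = 3246 Hz.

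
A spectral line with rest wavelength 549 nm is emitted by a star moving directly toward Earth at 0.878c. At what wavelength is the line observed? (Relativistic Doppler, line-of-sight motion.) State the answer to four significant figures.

Relativistic Doppler for wavelength: λ_obs = λ_src · √((1−β)/(1+β)).
With β = 0.878: factor = √(0.122/1.878) = 0.25488.
λ_obs = 549 × 0.25488 = 139.9 nm.

139.9 nm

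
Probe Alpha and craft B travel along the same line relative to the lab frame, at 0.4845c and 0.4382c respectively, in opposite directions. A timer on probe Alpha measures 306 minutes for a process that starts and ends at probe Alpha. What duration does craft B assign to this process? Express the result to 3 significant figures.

Speed of probe Alpha in craft B's frame: u = (v_A + v_B)/(1 + v_A v_B/c²) = (0.4845 + 0.4382)/(1 + 0.4845×0.4382) = 0.9227/1.2123079 = 0.76111; |u| = 0.76111c.
At |u| = 0.76111c, γ = (1 − 0.579288)^(−1/2) = 1.5417.
The clock on probe Alpha records proper time, so craft B measures Δt = γΔτ = 1.5417 × 306 = 472 minutes.

472 minutes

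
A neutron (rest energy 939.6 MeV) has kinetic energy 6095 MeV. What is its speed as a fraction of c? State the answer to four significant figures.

K = (γ−1)mc², so γ = 1 + 6095/939.6 = 7.4868.
Then v/c = √(1 − γ⁻²) = √(1 − 0.0178405) = √0.9821595 = 0.9910.

0.9910c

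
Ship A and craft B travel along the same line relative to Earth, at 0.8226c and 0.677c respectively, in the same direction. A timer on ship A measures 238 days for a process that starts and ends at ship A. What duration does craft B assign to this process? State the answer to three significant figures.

The velocity of ship A relative to craft B is (0.8226 − 0.677)c / (1 − 0.8226×0.677) = 0.32859c; relative speed 0.32859c.
At |u| = 0.32859c, γ = (1 − 0.107971)^(−1/2) = 1.0588.
Ship A's interval is proper; time dilation gives Δt_B = γΔτ = 1.0588 × 238 days = 252 days.

252 days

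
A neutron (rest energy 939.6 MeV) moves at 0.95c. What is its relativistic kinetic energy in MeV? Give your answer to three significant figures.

β² = 0.9025, so γ = 1/√0.0975 = 3.2026.
Kinetic energy: K = (γ − 1)mc² = (3.2026 − 1) × 939.6 MeV = 2.2026 × 939.6 = 2070 MeV.

2070 MeV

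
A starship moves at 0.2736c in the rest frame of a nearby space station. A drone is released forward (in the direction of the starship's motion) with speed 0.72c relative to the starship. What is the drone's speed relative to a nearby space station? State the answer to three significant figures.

Relativistic velocity addition: u = (u' + v)/(1 + u'v/c²), with u' = 0.72c and v = 0.2736c.
Numerator: 0.72 + 0.2736 = 0.9936. Denominator: 1 + (0.72)(0.2736) = 1.196992.
u = 0.9936/1.196992 = 0.83008, so the speed is 0.830c.

0.830c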